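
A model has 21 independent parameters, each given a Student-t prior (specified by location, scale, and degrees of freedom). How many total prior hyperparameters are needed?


Each Student-t prior needs 3 hyperparameters (location, scale, and degrees of freedom).
Total = 3 * 21 = 63

63


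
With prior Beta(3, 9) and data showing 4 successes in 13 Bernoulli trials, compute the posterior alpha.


Conjugate update: alpha_posterior = alpha_prior + k
= 3 + 4 = 7

7


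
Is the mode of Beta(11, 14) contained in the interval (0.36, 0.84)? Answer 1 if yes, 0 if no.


Mode = (a-1)/(a+b-2) = 10/23 = 0.4348
Interval: (0.36, 0.84)
Contains mode? 1

1


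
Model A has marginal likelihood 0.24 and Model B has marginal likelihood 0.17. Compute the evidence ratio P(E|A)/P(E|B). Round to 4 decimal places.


Evidence ratio = P(E|A) / P(E|B)
= 0.24 / 0.17
= 1.4118

1.4118


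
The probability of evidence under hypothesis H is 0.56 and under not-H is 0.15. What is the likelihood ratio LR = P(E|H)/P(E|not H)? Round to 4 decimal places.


LR = 0.56 / 0.15
= 3.7333

3.7333


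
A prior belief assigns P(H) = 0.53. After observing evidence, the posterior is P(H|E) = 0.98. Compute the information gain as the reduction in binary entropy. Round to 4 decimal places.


H(prior) = -0.53*log2(0.53) - 0.47*log2(0.47)
= 0.9974
H(post) = -0.98*log2(0.98) - 0.02*log2(0.02)
= 0.1414
IG = 0.9974 - 0.1414 = 0.856

0.856


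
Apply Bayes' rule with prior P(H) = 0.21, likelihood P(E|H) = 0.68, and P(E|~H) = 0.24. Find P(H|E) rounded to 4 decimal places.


Step 1: Compute marginal P(E) = P(E|H)P(H) + P(E|~H)P(~H)
= 0.68*0.21 + 0.24*0.79 = 0.3324
Step 2: P(H|E) = P(E|H)P(H)/P(E) = 0.1428/0.3324
= 0.4296

0.4296


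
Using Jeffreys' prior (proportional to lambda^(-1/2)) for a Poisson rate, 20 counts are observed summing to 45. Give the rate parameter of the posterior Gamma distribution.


Conjugate update: Gamma(prior_shape + S, prior_rate + n).
Prior shape = 0.5, prior rate = 0.
Posterior rate = 0 + n = 20

20.0


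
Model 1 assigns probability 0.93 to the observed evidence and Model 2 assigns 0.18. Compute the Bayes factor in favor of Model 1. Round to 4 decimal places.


BF = P(data|M1) / P(data|M2)
= 0.93 / 0.18 = 5.1667

5.1667


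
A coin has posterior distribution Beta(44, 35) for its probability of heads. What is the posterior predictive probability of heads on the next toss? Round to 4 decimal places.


Posterior predictive = E[theta] = alpha/(alpha+beta)
= 44/79
= 0.557

0.557


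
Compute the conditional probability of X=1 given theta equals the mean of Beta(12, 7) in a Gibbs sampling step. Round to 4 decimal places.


Mean of Beta(12, 7) = 0.6316
P(X=1 | theta=0.6316) = 0.6316

0.6316


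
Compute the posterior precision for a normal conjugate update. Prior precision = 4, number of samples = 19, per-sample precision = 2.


tau_post = tau_0 + n * tau
= 4 + 19 * 2 = 42

42


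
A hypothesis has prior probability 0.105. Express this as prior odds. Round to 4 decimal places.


Odds = P(H) / P(not H) = 0.105 / 0.895
= 0.1173

0.1173


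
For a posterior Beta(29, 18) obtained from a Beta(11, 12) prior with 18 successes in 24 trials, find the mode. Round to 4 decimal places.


Mode = (alpha - 1) / (alpha + beta - 2)
= 28 / 45
= 0.6222

0.6222


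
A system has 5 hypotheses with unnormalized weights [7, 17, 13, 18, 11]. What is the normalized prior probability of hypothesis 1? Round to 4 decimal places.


The normalized prior is the weight divided by the total.
Total weight = 66
P(H1) = 7 / 66 = 0.1061

0.1061


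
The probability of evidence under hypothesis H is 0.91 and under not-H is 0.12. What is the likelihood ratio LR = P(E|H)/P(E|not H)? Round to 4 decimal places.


LR = 0.91 / 0.12
= 7.5833

7.5833


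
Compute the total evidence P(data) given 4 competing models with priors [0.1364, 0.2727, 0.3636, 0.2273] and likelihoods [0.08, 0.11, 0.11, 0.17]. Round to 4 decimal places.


Marginal likelihood = sum P(model_i) * P(data|model_i)
Model 1: 0.1364 * 0.08 = 0.0109
Model 2: 0.2727 * 0.11 = 0.03
Model 3: 0.3636 * 0.11 = 0.04
Model 4: 0.2273 * 0.17 = 0.0386
Total = 0.1195

0.1195


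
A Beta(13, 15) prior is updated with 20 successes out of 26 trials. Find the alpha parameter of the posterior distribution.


In the Beta-Binomial conjugate update:
alpha_post = alpha_prior + successes
= 13 + 20
= 33

33


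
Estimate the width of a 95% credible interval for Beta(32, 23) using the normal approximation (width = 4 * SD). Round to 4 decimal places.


For Beta(a,b): Var = ab/((a+b)^2(a+b+1))
Var = 0.0043, SD = 0.0659
Approximate 95% CI width = 4 * 0.0659 = 0.2637

0.2637


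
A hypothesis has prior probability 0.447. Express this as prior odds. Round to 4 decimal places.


Odds = P(H) / P(not H) = 0.447 / 0.553
= 0.8083

0.8083


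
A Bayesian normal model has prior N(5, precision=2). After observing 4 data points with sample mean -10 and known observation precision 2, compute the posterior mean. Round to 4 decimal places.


Posterior mean = (prior_precision * prior_mean + n * data_precision * data_mean) / (prior_precision + n * data_precision)
Numerator = 2*5 + 4*2*-10 = -70
Denominator = 2 + 4*2 = 10
Posterior mean = -7.0

-7.0


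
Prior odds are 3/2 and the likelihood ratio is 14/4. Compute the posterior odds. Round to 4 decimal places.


Posterior odds = prior odds * likelihood ratio
= (3/2) * (14/4)
= 42 / 8
= 5.25

5.25


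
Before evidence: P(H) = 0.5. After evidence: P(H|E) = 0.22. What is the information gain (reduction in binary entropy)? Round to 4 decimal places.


Prior entropy = 1.0
Posterior entropy = 0.7602
Information gain = 1.0 - 0.7602 = 0.2398

0.2398


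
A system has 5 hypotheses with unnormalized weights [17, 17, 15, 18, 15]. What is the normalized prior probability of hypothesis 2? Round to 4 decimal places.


The normalized prior is the weight divided by the total.
Total weight = 82
P(H2) = 17 / 82 = 0.2073

0.2073


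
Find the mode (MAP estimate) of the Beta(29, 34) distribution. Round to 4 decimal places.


For Beta(a,b) with a,b > 1:
Mode = (a-1)/(a+b-2) = (29-1)/(63-2)
= 28/61 = 0.459

0.459


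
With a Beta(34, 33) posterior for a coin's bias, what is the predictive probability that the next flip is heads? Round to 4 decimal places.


The predictive probability equals the posterior mean.
P(next = heads) = alpha / (alpha + beta)
= 34 / 67 = 0.5075

0.5075


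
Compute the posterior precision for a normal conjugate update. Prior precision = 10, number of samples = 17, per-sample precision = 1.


tau_post = tau_0 + n * tau
= 10 + 17 * 1 = 27

27


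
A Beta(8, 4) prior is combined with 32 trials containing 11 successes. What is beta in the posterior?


In conjugate updating:
beta_posterior = beta_prior + (n - k)
= 4 + (32 - 11)
= 4 + 21 = 25

25


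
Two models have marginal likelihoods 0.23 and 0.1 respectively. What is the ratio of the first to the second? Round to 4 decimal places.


Evidence ratio = 0.23 / 0.1
= 2.3

2.3


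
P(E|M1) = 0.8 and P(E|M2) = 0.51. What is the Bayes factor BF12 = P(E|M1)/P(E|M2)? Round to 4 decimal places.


Bayes factor BF12 = P(E|M1) / P(E|M2)
= 0.8 / 0.51
= 1.5686

1.5686


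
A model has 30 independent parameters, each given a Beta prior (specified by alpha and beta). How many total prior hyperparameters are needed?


Each Beta prior needs 2 hyperparameters (alpha and beta).
Total = 2 * 30 = 60

60


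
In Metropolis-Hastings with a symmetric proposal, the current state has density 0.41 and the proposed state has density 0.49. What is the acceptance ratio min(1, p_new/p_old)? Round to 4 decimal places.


Ratio = p_new / p_old = 0.49 / 0.41 = 1.1951
Acceptance = min(1, 1.1951) = 1.0

1.0


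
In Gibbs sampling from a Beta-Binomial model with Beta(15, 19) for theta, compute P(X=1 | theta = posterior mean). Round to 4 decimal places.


Posterior mean = alpha/(alpha+beta) = 15/34 = 0.4412
P(X=1|theta=mean) = theta = 0.4412

0.4412


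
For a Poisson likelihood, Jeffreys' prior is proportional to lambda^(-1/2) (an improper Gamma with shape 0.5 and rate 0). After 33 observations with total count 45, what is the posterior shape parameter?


Jeffreys' prior for Poisson is proportional to lambda^(-1/2).
Posterior is Gamma(0.5 + S, 0 + n) = Gamma(0.5 + 45, 33).
Posterior shape = 0.5 + S = 0.5 + 45 = 45.5

45.5


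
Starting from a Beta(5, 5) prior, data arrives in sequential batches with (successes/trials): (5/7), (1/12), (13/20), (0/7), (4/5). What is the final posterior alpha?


In sequential Bayesian updating, we sum all successes.
Total successes = 23
Final alpha = 5 + 23 = 28

28


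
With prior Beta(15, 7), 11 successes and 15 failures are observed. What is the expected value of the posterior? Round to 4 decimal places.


Posterior = Beta(26, 22)
E[theta] = alpha/(alpha+beta)
= 26/48 = 0.5417

0.5417


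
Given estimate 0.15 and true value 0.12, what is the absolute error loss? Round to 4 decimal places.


Absolute error = |estimate - true|
= |0.03| = 0.03

0.03


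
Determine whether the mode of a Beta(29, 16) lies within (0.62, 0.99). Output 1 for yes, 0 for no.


First find the mode: (a-1)/(a+b-2) = 0.6512
Is 0.6512 in (0.62, 0.99)? 1

1


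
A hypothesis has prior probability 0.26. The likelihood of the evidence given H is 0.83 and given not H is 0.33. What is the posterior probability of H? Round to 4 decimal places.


Using Bayes' theorem:
P(E) = 0.26 * 0.83 + 0.74 * 0.33
P(E) = 0.46
P(H|E) = (0.26 * 0.83) / 0.46 = 0.4691

0.4691


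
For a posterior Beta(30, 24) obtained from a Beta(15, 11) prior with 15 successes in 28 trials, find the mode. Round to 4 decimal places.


Mode = (alpha - 1) / (alpha + beta - 2)
= 29 / 52
= 0.5577

0.5577


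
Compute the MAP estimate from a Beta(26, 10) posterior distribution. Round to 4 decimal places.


MAP = mode of Beta distribution
= (alpha - 1)/(alpha + beta - 2)
= (26-1)/(26+10-2)
= 25/34 = 0.7353

0.7353


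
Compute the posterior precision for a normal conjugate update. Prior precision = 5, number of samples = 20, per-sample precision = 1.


tau_post = tau_0 + n * tau
= 5 + 20 * 1 = 25

25


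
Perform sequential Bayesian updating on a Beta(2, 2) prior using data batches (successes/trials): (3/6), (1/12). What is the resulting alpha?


Accumulate successes: 4
Posterior alpha = prior alpha + sum of successes
= 2 + 4 = 6

6


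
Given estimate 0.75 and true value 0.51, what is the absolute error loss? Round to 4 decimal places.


Absolute error = |estimate - true|
= |0.24| = 0.24

0.24


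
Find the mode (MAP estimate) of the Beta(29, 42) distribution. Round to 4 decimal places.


For Beta(a,b) with a,b > 1:
Mode = (a-1)/(a+b-2) = (29-1)/(71-2)
= 28/69 = 0.4058

0.4058


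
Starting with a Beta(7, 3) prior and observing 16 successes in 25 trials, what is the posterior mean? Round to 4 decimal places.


Posterior parameters: alpha = 7 + 16 = 23
beta = 3 + 9 = 12
Posterior mean = alpha / (alpha + beta) = 23 / 35
= 0.6571

0.6571


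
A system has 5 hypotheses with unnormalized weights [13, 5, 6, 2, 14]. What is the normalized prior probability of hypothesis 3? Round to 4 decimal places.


The normalized prior is the weight divided by the total.
Total weight = 40
P(H3) = 6 / 40 = 0.15

0.15


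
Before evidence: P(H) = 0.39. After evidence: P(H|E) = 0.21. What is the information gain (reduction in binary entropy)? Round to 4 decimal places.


Prior entropy = 0.9648
Posterior entropy = 0.7415
Information gain = 0.9648 - 0.7415 = 0.2233

0.2233


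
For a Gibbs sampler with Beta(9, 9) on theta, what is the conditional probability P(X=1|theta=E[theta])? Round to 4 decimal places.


E[theta] = 9/(9+9) = 0.5
P(X=1|theta) = theta = 0.5

0.5


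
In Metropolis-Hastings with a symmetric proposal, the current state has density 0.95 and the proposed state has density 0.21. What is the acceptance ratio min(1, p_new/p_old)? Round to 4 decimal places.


Ratio = p_new / p_old = 0.21 / 0.95 = 0.2211
Acceptance = min(1, 0.2211) = 0.2211

0.2211


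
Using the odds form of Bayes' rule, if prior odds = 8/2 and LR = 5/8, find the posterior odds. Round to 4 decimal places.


Bayes' rule in odds form: posterior odds = prior odds * LR
= (8 * 5) / (2 * 8)
= 40/16 = 2.5

2.5


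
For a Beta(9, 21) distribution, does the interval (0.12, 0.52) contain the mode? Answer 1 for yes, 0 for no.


Mode of Beta(a,b) = (a-1)/(a+b-2)
= (9-1)/(9+21-2) = 0.2857
Check: 0.12 <= 0.2857 <= 0.52?
Result: 1

1


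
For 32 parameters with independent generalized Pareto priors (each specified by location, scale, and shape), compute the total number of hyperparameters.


A generalized Pareto prior has 3 hyperparameters per parameter.
Total = 32 * 3 = 96

96


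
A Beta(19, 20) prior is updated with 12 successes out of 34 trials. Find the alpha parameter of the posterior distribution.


In the Beta-Binomial conjugate update:
alpha_post = alpha_prior + successes
= 19 + 12
= 31

31


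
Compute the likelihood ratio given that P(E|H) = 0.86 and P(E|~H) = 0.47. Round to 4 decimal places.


LR = P(E|H) / P(E|~H)
= 0.86 / 0.47 = 1.8298

1.8298


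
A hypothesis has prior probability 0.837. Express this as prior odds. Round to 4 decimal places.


Odds = P(H) / P(not H) = 0.837 / 0.163
= 5.135

5.135


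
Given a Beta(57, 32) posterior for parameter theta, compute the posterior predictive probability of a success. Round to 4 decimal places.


For a Beta-Bernoulli model, the predictive probability is the mean:
P(success) = 57/(57+32) = 57/89 = 0.6404

0.6404


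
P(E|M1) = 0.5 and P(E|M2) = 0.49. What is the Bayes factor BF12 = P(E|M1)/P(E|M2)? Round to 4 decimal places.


Bayes factor BF12 = P(E|M1) / P(E|M2)
= 0.5 / 0.49
= 1.0204

1.0204


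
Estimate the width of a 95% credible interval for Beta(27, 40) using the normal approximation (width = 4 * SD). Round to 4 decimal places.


For Beta(a,b): Var = ab/((a+b)^2(a+b+1))
Var = 0.0035, SD = 0.0595
Approximate 95% CI width = 4 * 0.0595 = 0.2379

0.2379


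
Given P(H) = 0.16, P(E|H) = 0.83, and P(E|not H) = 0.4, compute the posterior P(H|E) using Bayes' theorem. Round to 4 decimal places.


By Bayes' theorem: P(H|E) = P(E|H)*P(H) / P(E)
P(E) = P(E|H)*P(H) + P(E|not H)*P(not H)
P(E) = 0.83*0.16 + 0.4*0.84 = 0.4688
P(H|E) = 0.83*0.16 / 0.4688 = 0.2833

0.2833


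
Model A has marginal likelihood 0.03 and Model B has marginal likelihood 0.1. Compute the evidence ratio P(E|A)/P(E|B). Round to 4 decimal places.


Evidence ratio = P(E|A) / P(E|B)
= 0.03 / 0.1
= 0.3

0.3


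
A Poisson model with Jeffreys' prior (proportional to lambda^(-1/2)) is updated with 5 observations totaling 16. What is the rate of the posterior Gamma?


Posterior = Gamma(0.5 + S, n)
= Gamma(0.5 + 16, 5)
Posterior rate = 0 + n = 5

5.0


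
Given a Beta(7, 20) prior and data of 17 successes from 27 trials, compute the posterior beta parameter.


Number of failures = 27 - 17 = 10
Posterior beta = 20 + 10 = 30

30


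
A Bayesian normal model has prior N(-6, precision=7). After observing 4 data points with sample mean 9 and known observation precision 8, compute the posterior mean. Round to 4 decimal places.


Posterior mean = (prior_precision * prior_mean + n * data_precision * data_mean) / (prior_precision + n * data_precision)
Numerator = 7*-6 + 4*8*9 = 246
Denominator = 7 + 4*8 = 39
Posterior mean = 6.3077

6.3077


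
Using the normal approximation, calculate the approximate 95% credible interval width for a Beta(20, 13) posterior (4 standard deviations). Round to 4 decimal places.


Var(Beta) = 20*13/(33^2 * 34) = 0.007
SD = 0.0838
Width ~ 4*SD = 0.3352

0.3352


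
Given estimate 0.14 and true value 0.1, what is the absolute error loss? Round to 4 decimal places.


Absolute error = |estimate - true|
= |0.04| = 0.04

0.04


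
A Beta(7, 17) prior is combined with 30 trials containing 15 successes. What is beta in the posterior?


In conjugate updating:
beta_posterior = beta_prior + (n - k)
= 17 + (30 - 15)
= 17 + 15 = 32

32


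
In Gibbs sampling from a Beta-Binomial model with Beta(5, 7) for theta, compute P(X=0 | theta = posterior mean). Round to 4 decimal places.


Posterior mean = alpha/(alpha+beta) = 5/12 = 0.4167
P(X=0|theta=mean) = 1 - theta = 0.5833

0.5833


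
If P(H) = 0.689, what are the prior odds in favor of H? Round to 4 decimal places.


Prior odds = P(H) / (1 - P(H))
= 0.689 / 0.311
= 2.2154

2.2154


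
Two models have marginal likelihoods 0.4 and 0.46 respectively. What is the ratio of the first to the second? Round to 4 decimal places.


Evidence ratio = 0.4 / 0.46
= 0.8696

0.8696


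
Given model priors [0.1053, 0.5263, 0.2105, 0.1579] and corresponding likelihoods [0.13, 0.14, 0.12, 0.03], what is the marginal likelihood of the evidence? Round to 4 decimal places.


P(E) = sum_i P(M_i) P(E|M_i)
= 0.0137 + 0.0737 + 0.0253 + 0.0047
= 0.1174

0.1174


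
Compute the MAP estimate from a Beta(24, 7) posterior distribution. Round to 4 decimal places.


MAP = mode of Beta distribution
= (alpha - 1)/(alpha + beta - 2)
= (24-1)/(24+7-2)
= 23/29 = 0.7931

0.7931


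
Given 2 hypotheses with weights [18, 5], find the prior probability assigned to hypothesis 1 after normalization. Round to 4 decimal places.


To normalize, divide each weight by the sum of all weights.
Sum = 23
Prior(H1) = 18/23 = 0.7826

0.7826


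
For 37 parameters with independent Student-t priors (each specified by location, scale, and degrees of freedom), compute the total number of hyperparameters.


A Student-t prior has 3 hyperparameters per parameter.
Total = 37 * 3 = 111

111


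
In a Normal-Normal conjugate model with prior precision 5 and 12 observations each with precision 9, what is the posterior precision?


Posterior precision = prior precision + n * observation precision
= 5 + 12 * 9
= 5 + 108 = 113

113


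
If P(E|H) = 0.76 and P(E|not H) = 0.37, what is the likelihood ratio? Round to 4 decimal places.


Likelihood ratio = P(E|H) / P(E|not H)
= 0.76 / 0.37
= 2.0541

2.0541


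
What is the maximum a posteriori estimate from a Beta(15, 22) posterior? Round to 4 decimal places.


The MAP estimate equals the mode of the distribution.
Mode of Beta(a,b) = (a-1)/(a+b-2)
= 14/35
= 0.4

0.4


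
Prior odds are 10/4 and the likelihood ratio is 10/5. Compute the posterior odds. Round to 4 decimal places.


Posterior odds = prior odds * likelihood ratio
= (10/4) * (10/5)
= 100 / 20
= 5.0

5.0


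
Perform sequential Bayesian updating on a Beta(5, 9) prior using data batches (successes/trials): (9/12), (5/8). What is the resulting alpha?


Accumulate successes: 14
Posterior alpha = prior alpha + sum of successes
= 5 + 14 = 19

19


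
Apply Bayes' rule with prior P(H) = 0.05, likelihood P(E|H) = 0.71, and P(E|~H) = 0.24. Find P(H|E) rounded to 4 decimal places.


Step 1: Compute marginal P(E) = P(E|H)P(H) + P(E|~H)P(~H)
= 0.71*0.05 + 0.24*0.95 = 0.2635
Step 2: P(H|E) = P(E|H)P(H)/P(E) = 0.0355/0.2635
= 0.1347

0.1347


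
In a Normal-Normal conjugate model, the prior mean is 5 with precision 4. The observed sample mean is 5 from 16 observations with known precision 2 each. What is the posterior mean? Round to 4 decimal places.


Posterior precision = tau0 + n*tau = 4 + 16*2 = 36
Posterior mean = (tau0*mu0 + n*tau*xbar) / posterior_precision
= (4*5 + 16*2*5) / 36
= 180 / 36 = 5.0

5.0


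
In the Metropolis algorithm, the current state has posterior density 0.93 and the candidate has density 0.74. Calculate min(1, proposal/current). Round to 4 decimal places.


Ratio = 0.74/0.93 = 0.7957
Acceptance probability = min(1, 0.7957)
= 0.7957

0.7957


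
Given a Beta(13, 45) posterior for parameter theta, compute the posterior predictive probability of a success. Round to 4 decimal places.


For a Beta-Bernoulli model, the predictive probability is the mean:
P(success) = 13/(13+45) = 13/58 = 0.2241

0.2241


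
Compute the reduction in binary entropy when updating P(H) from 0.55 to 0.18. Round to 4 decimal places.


H_before = -p*log2(p) - (1-p)*log2(1-p) for p=0.55: 0.9928
H_after for p=0.18: 0.6801
Reduction = 0.9928 - 0.6801 = 0.3127

0.3127


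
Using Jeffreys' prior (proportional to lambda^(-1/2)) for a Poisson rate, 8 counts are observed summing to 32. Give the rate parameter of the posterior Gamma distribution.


Conjugate update: Gamma(prior_shape + S, prior_rate + n).
Prior shape = 0.5, prior rate = 0.
Posterior rate = 0 + n = 8

8.0


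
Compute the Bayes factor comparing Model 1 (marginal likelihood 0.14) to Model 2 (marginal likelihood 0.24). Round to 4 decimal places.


BF12 = marginal likelihood of M1 / marginal likelihood of M2
= 0.14/0.24
= 0.5833

0.5833


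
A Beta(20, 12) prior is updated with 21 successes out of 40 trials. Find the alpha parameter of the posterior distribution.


In the Beta-Binomial conjugate update:
alpha_post = alpha_prior + successes
= 20 + 21
= 41

41


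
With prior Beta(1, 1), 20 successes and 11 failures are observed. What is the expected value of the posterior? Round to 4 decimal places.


Posterior = Beta(21, 12)
E[theta] = alpha/(alpha+beta)
= 21/33 = 0.6364

0.6364


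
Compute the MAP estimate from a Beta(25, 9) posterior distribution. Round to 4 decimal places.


MAP = mode of Beta distribution
= (alpha - 1)/(alpha + beta - 2)
= (25-1)/(25+9-2)
= 24/32 = 0.75

0.75


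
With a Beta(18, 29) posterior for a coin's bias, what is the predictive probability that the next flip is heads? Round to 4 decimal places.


The predictive probability equals the posterior mean.
P(next = heads) = alpha / (alpha + beta)
= 18 / 47 = 0.383

0.383


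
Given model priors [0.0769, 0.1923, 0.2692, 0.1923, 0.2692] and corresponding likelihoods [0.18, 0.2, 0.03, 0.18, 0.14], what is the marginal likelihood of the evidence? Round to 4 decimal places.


P(E) = sum_i P(M_i) P(E|M_i)
= 0.0138 + 0.0385 + 0.0081 + 0.0346 + 0.0377
= 0.1327

0.1327


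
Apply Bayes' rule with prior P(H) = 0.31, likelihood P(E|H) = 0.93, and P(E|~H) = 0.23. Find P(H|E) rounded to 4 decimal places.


Step 1: Compute marginal P(E) = P(E|H)P(H) + P(E|~H)P(~H)
= 0.93*0.31 + 0.23*0.69 = 0.447
Step 2: P(H|E) = P(E|H)P(H)/P(E) = 0.2883/0.447
= 0.645

0.645


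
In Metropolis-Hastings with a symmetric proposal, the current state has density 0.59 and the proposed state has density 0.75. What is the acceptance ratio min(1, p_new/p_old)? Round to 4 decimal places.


Ratio = p_new / p_old = 0.75 / 0.59 = 1.2712
Acceptance = min(1, 1.2712) = 1.0

1.0


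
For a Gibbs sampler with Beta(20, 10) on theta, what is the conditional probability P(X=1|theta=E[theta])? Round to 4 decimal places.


E[theta] = 20/(20+10) = 0.6667
P(X=1|theta) = theta = 0.6667

0.6667


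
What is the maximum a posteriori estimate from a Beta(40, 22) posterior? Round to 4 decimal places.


The MAP estimate equals the mode of the distribution.
Mode of Beta(a,b) = (a-1)/(a+b-2)
= 39/60
= 0.65

0.65


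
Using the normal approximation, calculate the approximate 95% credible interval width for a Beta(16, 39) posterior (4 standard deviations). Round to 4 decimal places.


Var(Beta) = 16*39/(55^2 * 56) = 0.0037
SD = 0.0607
Width ~ 4*SD = 0.2428

0.2428


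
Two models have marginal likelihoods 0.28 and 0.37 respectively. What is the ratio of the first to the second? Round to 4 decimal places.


Evidence ratio = 0.28 / 0.37
= 0.7568

0.7568


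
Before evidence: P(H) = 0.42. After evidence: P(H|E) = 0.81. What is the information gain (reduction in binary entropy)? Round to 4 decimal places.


Prior entropy = 0.9815
Posterior entropy = 0.7015
Information gain = 0.9815 - 0.7015 = 0.28

0.28


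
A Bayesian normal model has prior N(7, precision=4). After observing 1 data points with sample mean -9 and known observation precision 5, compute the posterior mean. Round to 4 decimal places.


Posterior mean = (prior_precision * prior_mean + n * data_precision * data_mean) / (prior_precision + n * data_precision)
Numerator = 4*7 + 1*5*-9 = -17
Denominator = 4 + 1*5 = 9
Posterior mean = -1.8889

-1.8889


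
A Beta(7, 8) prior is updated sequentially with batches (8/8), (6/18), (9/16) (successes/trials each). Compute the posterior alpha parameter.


Sequential conjugate updating is equivalent to a single batch update.
Total successes across all batches = 23
alpha_posterior = alpha_prior + total_successes = 7 + 23
= 30

30


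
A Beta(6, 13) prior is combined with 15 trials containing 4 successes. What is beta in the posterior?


In conjugate updating:
beta_posterior = beta_prior + (n - k)
= 13 + (15 - 4)
= 13 + 11 = 24

24


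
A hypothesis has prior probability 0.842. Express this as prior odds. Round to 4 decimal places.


Odds = P(H) / P(not H) = 0.842 / 0.158
= 5.3291

5.3291


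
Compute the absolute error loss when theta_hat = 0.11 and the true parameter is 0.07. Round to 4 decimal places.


L = |theta_hat - theta_true|
= |0.11 - 0.07| = 0.04

0.04


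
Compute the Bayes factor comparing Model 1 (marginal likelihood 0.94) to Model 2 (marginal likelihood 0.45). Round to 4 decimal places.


BF12 = marginal likelihood of M1 / marginal likelihood of M2
= 0.94/0.45
= 2.0889

2.0889


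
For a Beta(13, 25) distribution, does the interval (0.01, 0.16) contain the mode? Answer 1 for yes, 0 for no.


Mode of Beta(a,b) = (a-1)/(a+b-2)
= (13-1)/(13+25-2) = 0.3333
Check: 0.01 <= 0.3333 <= 0.16?
Result: 0

0


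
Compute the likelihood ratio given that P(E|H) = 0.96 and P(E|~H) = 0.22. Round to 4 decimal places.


LR = P(E|H) / P(E|~H)
= 0.96 / 0.22 = 4.3636

4.3636


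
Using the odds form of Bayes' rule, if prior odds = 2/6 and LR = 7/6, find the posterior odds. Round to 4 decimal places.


Bayes' rule in odds form: posterior odds = prior odds * LR
= (2 * 7) / (6 * 6)
= 14/36 = 0.3889

0.3889


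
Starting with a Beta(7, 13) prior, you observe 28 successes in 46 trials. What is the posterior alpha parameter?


For a Beta-Binomial conjugate model:
Posterior alpha = prior alpha + number of successes
= 7 + 28 = 35

35


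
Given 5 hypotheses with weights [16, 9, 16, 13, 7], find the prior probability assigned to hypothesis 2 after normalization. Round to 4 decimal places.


To normalize, divide each weight by the sum of all weights.
Sum = 61
Prior(H2) = 9/61 = 0.1475

0.1475


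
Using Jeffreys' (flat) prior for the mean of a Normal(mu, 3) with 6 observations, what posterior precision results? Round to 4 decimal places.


Flat prior means prior precision is 0.
Posterior precision = n / sigma^2 = 6/3 = 2.0

2.0


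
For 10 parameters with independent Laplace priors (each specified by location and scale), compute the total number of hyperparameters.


A Laplace prior has 2 hyperparameters per parameter.
Total = 10 * 2 = 20

20


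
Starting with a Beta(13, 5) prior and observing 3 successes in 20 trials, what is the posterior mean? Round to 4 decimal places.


Posterior parameters: alpha = 13 + 3 = 16
beta = 5 + 17 = 22
Posterior mean = alpha / (alpha + beta) = 16 / 38
= 0.4211

0.4211


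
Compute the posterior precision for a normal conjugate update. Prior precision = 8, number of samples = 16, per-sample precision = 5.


tau_post = tau_0 + n * tau
= 8 + 16 * 5 = 88

88


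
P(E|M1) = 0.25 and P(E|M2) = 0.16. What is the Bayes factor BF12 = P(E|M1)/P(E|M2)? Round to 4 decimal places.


Bayes factor BF12 = P(E|M1) / P(E|M2)
= 0.25 / 0.16
= 1.5625

1.5625


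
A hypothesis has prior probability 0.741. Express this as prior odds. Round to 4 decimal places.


Odds = P(H) / P(not H) = 0.741 / 0.259
= 2.861

2.861


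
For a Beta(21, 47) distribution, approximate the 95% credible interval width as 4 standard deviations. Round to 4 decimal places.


Variance of Beta(a,b) = ab / ((a+b)^2 * (a+b+1))
= 21*47 / ((68)^2 * 69)
= 0.0031
SD = sqrt(0.0031) = 0.0556
Width = 4 * SD = 0.2225

0.2225


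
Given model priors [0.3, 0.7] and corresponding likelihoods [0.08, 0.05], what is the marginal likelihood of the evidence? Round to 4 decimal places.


P(E) = sum_i P(M_i) P(E|M_i)
= 0.024 + 0.035
= 0.059

0.059


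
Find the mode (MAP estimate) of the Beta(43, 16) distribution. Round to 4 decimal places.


For Beta(a,b) with a,b > 1:
Mode = (a-1)/(a+b-2) = (43-1)/(59-2)
= 42/57 = 0.7368

0.7368


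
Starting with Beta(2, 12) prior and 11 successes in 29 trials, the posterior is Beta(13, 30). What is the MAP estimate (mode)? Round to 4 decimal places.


The mode of Beta(a, b) when a > 1 and b > 1 is (a-1)/(a+b-2)
= (13 - 1) / (13 + 30 - 2)
= 12 / 41
= 0.2927

0.2927


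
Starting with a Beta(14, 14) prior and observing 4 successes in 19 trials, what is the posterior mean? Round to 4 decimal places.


Posterior parameters: alpha = 14 + 4 = 18
beta = 14 + 15 = 29
Posterior mean = alpha / (alpha + beta) = 18 / 47
= 0.383

0.383


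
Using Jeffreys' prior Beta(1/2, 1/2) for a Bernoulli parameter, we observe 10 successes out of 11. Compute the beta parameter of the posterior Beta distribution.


Conjugate update: Beta(0.5 + k, 0.5 + n - k).
k = 10, n - k = 1
Posterior beta = 0.5 + (n - k) = 0.5 + 1 = 1.5

1.5


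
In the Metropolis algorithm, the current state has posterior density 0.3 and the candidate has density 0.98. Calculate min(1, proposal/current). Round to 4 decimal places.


Ratio = 0.98/0.3 = 3.2667
Acceptance probability = min(1, 3.2667)
= 1.0

1.0


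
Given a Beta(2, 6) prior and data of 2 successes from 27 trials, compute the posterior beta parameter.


Number of failures = 27 - 2 = 25
Posterior beta = 6 + 25 = 31

31


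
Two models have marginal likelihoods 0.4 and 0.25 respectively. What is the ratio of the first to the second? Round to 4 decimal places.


Evidence ratio = 0.4 / 0.25
= 1.6

1.6


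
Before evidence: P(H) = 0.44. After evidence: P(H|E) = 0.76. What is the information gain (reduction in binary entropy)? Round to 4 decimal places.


Prior entropy = 0.9896
Posterior entropy = 0.795
Information gain = 0.9896 - 0.795 = 0.1945

0.1945


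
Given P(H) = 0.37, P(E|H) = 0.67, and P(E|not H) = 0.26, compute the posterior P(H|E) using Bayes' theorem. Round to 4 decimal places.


By Bayes' theorem: P(H|E) = P(E|H)*P(H) / P(E)
P(E) = P(E|H)*P(H) + P(E|not H)*P(not H)
P(E) = 0.67*0.37 + 0.26*0.63 = 0.4117
P(H|E) = 0.67*0.37 / 0.4117 = 0.6021

0.6021


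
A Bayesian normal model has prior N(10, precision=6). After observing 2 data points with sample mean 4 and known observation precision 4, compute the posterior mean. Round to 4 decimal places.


Posterior mean = (prior_precision * prior_mean + n * data_precision * data_mean) / (prior_precision + n * data_precision)
Numerator = 6*10 + 2*4*4 = 92
Denominator = 6 + 2*4 = 14
Posterior mean = 6.5714

6.5714


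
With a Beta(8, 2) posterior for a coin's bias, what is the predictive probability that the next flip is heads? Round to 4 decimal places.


The predictive probability equals the posterior mean.
P(next = heads) = alpha / (alpha + beta)
= 8 / 10 = 0.8

0.8


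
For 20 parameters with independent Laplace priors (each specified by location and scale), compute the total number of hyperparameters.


A Laplace prior has 2 hyperparameters per parameter.
Total = 20 * 2 = 40

40


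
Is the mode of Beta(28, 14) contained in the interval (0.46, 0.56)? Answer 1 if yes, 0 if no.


Mode = (a-1)/(a+b-2) = 27/40 = 0.675
Interval: (0.46, 0.56)
Contains mode? 0

0


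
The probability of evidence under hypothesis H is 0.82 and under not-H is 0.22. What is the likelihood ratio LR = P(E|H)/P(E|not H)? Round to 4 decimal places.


LR = 0.82 / 0.22
= 3.7273

3.7273


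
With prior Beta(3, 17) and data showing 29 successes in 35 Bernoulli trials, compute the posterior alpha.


Conjugate update: alpha_posterior = alpha_prior + k
= 3 + 29 = 32

32


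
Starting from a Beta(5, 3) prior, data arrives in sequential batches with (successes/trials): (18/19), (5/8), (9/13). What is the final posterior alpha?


In sequential Bayesian updating, we sum all successes.
Total successes = 32
Final alpha = 5 + 32 = 37

37


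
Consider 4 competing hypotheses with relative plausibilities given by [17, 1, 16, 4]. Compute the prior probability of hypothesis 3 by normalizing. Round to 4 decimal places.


Sum of weights = 17 + 1 + 16 + 4 = 38
Normalized prior for H3 = 16 / 38
= 0.4211

0.4211


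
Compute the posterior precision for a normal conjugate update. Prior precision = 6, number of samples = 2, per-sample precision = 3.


tau_post = tau_0 + n * tau
= 6 + 2 * 3 = 12

12


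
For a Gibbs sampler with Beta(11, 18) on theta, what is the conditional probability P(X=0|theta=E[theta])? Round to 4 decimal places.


E[theta] = 11/(11+18) = 0.3793
P(X=0|theta) = 1 - theta = 0.6207

0.6207


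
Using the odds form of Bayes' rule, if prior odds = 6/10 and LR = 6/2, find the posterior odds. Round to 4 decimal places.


Bayes' rule in odds form: posterior odds = prior odds * LR
= (6 * 6) / (10 * 2)
= 36/20 = 1.8

1.8


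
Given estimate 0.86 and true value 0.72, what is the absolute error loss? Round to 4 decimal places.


Absolute error = |estimate - true|
= |0.14| = 0.14

0.14


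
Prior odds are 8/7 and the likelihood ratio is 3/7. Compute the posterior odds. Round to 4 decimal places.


Posterior odds = prior odds * likelihood ratio
= (8/7) * (3/7)
= 24 / 49
= 0.4898

0.4898


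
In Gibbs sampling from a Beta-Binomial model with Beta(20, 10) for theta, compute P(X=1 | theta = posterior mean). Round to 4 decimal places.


Posterior mean = alpha/(alpha+beta) = 20/30 = 0.6667
P(X=1|theta=mean) = theta = 0.6667

0.6667


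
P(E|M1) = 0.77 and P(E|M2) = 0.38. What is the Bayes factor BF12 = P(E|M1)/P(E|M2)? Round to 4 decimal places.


Bayes factor BF12 = P(E|M1) / P(E|M2)
= 0.77 / 0.38
= 2.0263

2.0263


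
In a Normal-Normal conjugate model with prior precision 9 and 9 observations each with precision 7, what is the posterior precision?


Posterior precision = prior precision + n * observation precision
= 9 + 9 * 7
= 9 + 63 = 72

72


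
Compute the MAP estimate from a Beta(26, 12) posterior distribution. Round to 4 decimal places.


MAP = mode of Beta distribution
= (alpha - 1)/(alpha + beta - 2)
= (26-1)/(26+12-2)
= 25/36 = 0.6944

0.6944


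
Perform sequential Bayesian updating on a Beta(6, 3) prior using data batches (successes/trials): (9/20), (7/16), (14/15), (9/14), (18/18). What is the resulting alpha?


Accumulate successes: 57
Posterior alpha = prior alpha + sum of successes
= 6 + 57 = 63

63


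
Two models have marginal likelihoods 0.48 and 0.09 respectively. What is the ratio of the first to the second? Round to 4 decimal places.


Evidence ratio = 0.48 / 0.09
= 5.3333

5.3333


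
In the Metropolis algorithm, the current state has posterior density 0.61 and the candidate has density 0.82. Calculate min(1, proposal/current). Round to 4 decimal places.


Ratio = 0.82/0.61 = 1.3443
Acceptance probability = min(1, 1.3443)
= 1.0

1.0


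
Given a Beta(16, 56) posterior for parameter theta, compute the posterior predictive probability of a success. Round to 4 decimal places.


For a Beta-Bernoulli model, the predictive probability is the mean:
P(success) = 16/(16+56) = 16/72 = 0.2222

0.2222


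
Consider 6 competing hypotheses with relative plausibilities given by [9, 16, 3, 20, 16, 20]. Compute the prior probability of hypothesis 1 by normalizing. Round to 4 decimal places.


Sum of weights = 9 + 16 + 3 + 20 + 16 + 20 = 84
Normalized prior for H1 = 9 / 84
= 0.1071

0.1071


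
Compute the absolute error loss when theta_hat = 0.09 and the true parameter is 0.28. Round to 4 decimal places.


L = |theta_hat - theta_true|
= |0.09 - 0.28| = 0.19

0.19


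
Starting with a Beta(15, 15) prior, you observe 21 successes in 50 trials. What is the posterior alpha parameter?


For a Beta-Binomial conjugate model:
Posterior alpha = prior alpha + number of successes
= 15 + 21 = 36

36


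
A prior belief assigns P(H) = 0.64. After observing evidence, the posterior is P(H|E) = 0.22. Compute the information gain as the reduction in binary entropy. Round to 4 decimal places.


H(prior) = -0.64*log2(0.64) - 0.36*log2(0.36)
= 0.9427
H(post) = -0.22*log2(0.22) - 0.78*log2(0.78)
= 0.7602
IG = 0.9427 - 0.7602 = 0.1825

0.1825


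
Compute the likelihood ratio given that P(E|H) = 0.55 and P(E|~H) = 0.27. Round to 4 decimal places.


LR = P(E|H) / P(E|~H)
= 0.55 / 0.27 = 2.037

2.037


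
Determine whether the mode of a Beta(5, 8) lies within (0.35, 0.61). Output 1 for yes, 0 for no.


First find the mode: (a-1)/(a+b-2) = 0.3636
Is 0.3636 in (0.35, 0.61)? 1

1


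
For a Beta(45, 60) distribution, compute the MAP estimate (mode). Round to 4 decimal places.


MAP = mode = (a-1)/(a+b-2)
= (45-1)/(45+60-2)
= 44/103 = 0.4272

0.4272


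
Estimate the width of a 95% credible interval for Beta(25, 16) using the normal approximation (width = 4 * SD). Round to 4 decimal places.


For Beta(a,b): Var = ab/((a+b)^2(a+b+1))
Var = 0.0057, SD = 0.0753
Approximate 95% CI width = 4 * 0.0753 = 0.3011

0.3011


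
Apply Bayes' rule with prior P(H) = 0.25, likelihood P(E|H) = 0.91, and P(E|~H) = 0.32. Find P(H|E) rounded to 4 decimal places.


Step 1: Compute marginal P(E) = P(E|H)P(H) + P(E|~H)P(~H)
= 0.91*0.25 + 0.32*0.75 = 0.4675
Step 2: P(H|E) = P(E|H)P(H)/P(E) = 0.2275/0.4675
= 0.4866

0.4866


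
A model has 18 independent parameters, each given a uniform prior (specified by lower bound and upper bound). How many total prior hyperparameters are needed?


Each uniform prior needs 2 hyperparameters (lower bound and upper bound).
Total = 2 * 18 = 36

36


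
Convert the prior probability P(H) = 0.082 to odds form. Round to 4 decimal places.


P(not H) = 1 - 0.082 = 0.918
Odds = 0.082 / 0.918 = 0.0893

0.0893


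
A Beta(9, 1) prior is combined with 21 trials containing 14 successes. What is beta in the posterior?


In conjugate updating:
beta_posterior = beta_prior + (n - k)
= 1 + (21 - 14)
= 1 + 7 = 8

8


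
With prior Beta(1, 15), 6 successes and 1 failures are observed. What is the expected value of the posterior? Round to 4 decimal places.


Posterior = Beta(7, 16)
E[theta] = alpha/(alpha+beta)
= 7/23 = 0.3043

0.3043


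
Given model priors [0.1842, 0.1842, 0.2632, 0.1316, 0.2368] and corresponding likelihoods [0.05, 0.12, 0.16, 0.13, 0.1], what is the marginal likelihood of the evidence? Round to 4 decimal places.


P(E) = sum_i P(M_i) P(E|M_i)
= 0.0092 + 0.0221 + 0.0421 + 0.0171 + 0.0237
= 0.1142

0.1142


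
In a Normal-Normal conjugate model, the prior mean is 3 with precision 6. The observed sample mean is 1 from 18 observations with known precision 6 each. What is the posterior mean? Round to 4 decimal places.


Posterior precision = tau0 + n*tau = 6 + 18*6 = 114
Posterior mean = (tau0*mu0 + n*tau*xbar) / posterior_precision
= (6*3 + 18*6*1) / 114
= 126 / 114 = 1.1053

1.1053


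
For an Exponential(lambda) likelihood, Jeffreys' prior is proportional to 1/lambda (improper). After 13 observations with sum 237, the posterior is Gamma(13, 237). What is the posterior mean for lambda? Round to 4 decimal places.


Posterior = Gamma(n, sum_x) = Gamma(13, 237)
Posterior mean = shape/rate = 13/237
= 0.0549

0.0549


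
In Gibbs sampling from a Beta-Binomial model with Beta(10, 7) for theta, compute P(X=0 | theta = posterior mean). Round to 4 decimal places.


Posterior mean = alpha/(alpha+beta) = 10/17 = 0.5882
P(X=0|theta=mean) = 1 - theta = 0.4118

0.4118
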